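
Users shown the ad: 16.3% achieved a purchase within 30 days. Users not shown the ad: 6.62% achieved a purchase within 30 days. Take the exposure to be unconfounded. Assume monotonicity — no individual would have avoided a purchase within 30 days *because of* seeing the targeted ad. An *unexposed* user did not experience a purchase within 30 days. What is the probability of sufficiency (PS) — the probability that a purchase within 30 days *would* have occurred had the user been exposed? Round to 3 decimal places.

PS ≈ 0.104

p₁ = 0.163, p₀ = 0.0662.
Under exogeneity and monotonicity, PS = (p₁ − p₀) / (1 − p₀).
PS = (0.163 − 0.0662) / (1 − 0.0662) = 0.0968 / 0.9338 ≈ 0.1037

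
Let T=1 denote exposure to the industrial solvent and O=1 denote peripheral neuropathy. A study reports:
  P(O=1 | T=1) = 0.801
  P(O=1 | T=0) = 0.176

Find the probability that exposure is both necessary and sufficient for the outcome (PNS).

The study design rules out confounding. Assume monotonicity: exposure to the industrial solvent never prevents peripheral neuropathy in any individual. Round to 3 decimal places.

Let p₁ = 0.801, p₀ = 0.176.
Under exogeneity and monotonicity, PNS = p₁ − p₀.
PNS = 0.801 − 0.176 = 0.625

PNS ≈ 0.625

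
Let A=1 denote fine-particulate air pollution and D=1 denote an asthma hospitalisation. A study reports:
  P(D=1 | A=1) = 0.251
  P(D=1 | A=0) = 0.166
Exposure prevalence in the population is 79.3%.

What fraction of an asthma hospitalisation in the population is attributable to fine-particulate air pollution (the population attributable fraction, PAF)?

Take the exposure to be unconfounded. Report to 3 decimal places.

Let p₁ = 0.251, p₀ = 0.166.
Overall risk P(Y=1) = π·p₁ + (1−π)·p₀ = 0.793×0.251 + 0.207×0.166 = 0.2334.
Under exogeneity, PAF = [P(Y=1) − p₀] / P(Y=1).
PAF = (0.2334 − 0.166) / 0.2334 ≈ 0.2888

PAF ≈ 0.289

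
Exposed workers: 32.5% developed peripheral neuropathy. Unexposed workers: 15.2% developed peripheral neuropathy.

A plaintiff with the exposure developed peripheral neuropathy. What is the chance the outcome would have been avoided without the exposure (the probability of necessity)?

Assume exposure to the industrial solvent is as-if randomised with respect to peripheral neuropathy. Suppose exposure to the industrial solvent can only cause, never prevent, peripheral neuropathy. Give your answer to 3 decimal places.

p₁ = 0.325, p₀ = 0.152.
Under exogeneity and monotonicity, PN = (p₁ − p₀) / p₁.
PN = (0.325 − 0.152) / 0.325 = 0.173 / 0.325 ≈ 0.5323

PN ≈ 0.532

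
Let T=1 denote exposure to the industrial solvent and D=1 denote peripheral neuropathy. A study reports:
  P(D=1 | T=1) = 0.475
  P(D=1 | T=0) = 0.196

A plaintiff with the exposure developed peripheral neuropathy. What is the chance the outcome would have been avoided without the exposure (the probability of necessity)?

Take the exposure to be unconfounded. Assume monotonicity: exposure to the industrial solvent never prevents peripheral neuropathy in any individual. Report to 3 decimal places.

PN ≈ 0.587

Let p₁ = 0.475, p₀ = 0.196.
Under exogeneity and monotonicity, PN = (p₁ − p₀) / p₁.
PN = (0.475 − 0.196) / 0.475 = 0.279 / 0.475 ≈ 0.5874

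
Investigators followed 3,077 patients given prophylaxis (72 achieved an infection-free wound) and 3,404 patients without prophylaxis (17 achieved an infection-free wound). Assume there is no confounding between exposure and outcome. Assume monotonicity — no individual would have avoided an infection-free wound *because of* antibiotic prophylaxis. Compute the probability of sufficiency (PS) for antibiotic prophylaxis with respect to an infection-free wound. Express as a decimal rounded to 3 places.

p₁ = P(outcome | exposed) = 72/3077 = 0.023399
p₀ = P(outcome | unexposed) = 17/3404 = 0.0049941
Under exogeneity and monotonicity, PS = (p₁ − p₀) / (1 − p₀).
PS = (0.023399 − 0.0049941) / (1 − 0.0049941) = 0.018405 / 0.99501 ≈ 0.0185

PS ≈ 0.018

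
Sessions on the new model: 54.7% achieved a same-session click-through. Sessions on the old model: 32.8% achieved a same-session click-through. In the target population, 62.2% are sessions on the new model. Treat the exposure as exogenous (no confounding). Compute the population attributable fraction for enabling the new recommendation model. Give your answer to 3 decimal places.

p₁ = 0.547, p₀ = 0.328.
Overall risk P(Y=1) = π·p₁ + (1−π)·p₀ = 0.622×0.547 + 0.378×0.328 = 0.46422.
Under exogeneity, PAF = [P(Y=1) − p₀] / P(Y=1).
PAF = (0.46422 − 0.328) / 0.46422 ≈ 0.2934

PAF ≈ 0.293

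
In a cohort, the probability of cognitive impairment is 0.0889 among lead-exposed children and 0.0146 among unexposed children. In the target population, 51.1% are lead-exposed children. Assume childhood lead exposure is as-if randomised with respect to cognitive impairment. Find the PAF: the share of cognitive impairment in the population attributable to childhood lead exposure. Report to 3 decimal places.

Let p₁ = 0.0889, p₀ = 0.0146.
Overall risk P(Y=1) = π·p₁ + (1−π)·p₀ = 0.511×0.0889 + 0.489×0.0146 = 0.052567.
Under exogeneity, PAF = [P(Y=1) − p₀] / P(Y=1).
PAF = (0.052567 − 0.0146) / 0.052567 ≈ 0.7223

PAF ≈ 0.722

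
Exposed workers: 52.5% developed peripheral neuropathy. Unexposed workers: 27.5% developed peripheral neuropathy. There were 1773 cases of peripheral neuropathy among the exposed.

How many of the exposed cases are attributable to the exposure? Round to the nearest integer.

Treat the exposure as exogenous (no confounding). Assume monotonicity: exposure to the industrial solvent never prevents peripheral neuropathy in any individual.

p₁ = 0.525, p₀ = 0.275.
PN = (p₁ − p₀)/p₁ = (0.525 − 0.275) / 0.525 ≈ 0.47619.
Attributable cases ≈ PN × (exposed cases) = 0.47619 × 1773 ≈ 844.29.

about 844 cases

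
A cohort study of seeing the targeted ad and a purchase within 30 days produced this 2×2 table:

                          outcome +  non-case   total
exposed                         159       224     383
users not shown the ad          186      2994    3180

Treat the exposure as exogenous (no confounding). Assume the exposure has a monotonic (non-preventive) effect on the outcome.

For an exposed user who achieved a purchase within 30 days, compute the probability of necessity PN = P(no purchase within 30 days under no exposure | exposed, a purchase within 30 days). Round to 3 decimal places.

PN ≈ 0.859

p₁ = P(outcome | exposed) = 159/383 = 0.41514
p₀ = P(outcome | unexposed) = 186/3180 = 0.058491
Under exogeneity and monotonicity, PN = (p₁ − p₀) / p₁.
PN = (0.41514 − 0.058491) / 0.41514 = 0.35665 / 0.41514 ≈ 0.8591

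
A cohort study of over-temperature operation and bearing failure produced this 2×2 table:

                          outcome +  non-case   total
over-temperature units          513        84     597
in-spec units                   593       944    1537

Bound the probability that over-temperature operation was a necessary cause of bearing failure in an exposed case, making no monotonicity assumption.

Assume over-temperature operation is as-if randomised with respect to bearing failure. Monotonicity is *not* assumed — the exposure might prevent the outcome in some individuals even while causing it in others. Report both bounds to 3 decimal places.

0.551 ≤ PN ≤ 0.715

p₁ = P(outcome | exposed) = 513/597 = 0.8593
p₀ = P(outcome | unexposed) = 593/1537 = 0.38582
Under exogeneity alone the bounds on PN are max{0,(p₁−p₀)/p₁} ≤ PN ≤ min{1,(1−p₀)/p₁}.
  lower = (p₁ − p₀)/p₁ = 0.47348 / 0.8593 ≈ 0.5510
  upper = min{1, (1 − p₀)/p₁} = 0.61418 / 0.8593 ≈ 0.7148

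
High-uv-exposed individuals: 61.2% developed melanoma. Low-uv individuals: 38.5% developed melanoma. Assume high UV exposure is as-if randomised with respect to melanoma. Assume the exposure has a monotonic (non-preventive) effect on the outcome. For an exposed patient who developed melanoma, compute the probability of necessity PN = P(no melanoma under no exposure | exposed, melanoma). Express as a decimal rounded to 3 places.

p₁ = 0.612, p₀ = 0.385.
Under exogeneity and monotonicity, PN = (p₁ − p₀) / p₁.
PN = (0.612 − 0.385) / 0.612 = 0.227 / 0.612 ≈ 0.3709

PN ≈ 0.371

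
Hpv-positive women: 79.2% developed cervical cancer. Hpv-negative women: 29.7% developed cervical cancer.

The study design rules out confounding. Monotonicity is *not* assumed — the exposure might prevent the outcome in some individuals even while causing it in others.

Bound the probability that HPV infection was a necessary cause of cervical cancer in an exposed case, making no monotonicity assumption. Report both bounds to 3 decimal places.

0.625 ≤ PN ≤ 0.888

p₁ = 0.792, p₀ = 0.297.
Under exogeneity alone the bounds on PN are max{0,(p₁−p₀)/p₁} ≤ PN ≤ min{1,(1−p₀)/p₁}.
  lower = (p₁ − p₀)/p₁ = 0.495 / 0.792 ≈ 0.6250
  upper = min{1, (1 − p₀)/p₁} = 0.703 / 0.792 ≈ 0.8876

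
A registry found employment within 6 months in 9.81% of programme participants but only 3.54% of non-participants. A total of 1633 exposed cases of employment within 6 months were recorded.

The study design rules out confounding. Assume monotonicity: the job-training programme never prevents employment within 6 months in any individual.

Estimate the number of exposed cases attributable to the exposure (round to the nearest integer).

p₁ = 0.0981, p₀ = 0.0354.
PN = (p₁ − p₀)/p₁ = (0.0981 − 0.0354) / 0.0981 ≈ 0.63914.
Attributable cases ≈ PN × (exposed cases) = 0.63914 × 1633 ≈ 1043.72.

about 1044 cases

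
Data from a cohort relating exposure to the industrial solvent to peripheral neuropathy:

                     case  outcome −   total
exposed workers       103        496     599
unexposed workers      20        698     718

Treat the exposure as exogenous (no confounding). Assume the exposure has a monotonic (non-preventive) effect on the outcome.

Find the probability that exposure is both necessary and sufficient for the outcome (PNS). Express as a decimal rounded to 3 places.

PNS ≈ 0.144

p₁ = P(outcome | exposed) = 103/599 = 0.17195
p₀ = P(outcome | unexposed) = 20/718 = 0.027855
Under exogeneity and monotonicity, PNS = p₁ − p₀.
PNS = 0.17195 − 0.027855 = 0.1441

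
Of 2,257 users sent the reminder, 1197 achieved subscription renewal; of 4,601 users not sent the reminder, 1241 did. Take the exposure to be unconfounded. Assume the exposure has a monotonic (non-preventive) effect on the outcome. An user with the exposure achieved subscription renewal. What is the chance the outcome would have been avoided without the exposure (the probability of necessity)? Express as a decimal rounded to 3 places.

p₁ = P(outcome | exposed) = 1197/2257 = 0.53035
p₀ = P(outcome | unexposed) = 1241/4601 = 0.26972
Under exogeneity and monotonicity, PN = (p₁ − p₀) / p₁.
PN = (0.53035 − 0.26972) / 0.53035 = 0.26063 / 0.53035 ≈ 0.4914

PN ≈ 0.491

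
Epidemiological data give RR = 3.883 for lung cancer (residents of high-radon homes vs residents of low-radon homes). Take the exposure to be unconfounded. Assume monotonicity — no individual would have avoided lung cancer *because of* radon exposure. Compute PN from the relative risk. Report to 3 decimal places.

Under exogeneity and monotonicity, PN = (RR − 1) / RR = 1 − 1/RR.
PN = (3.883 − 1) / 3.883 = 2.883 / 3.883 ≈ 0.7425

PN ≈ 0.742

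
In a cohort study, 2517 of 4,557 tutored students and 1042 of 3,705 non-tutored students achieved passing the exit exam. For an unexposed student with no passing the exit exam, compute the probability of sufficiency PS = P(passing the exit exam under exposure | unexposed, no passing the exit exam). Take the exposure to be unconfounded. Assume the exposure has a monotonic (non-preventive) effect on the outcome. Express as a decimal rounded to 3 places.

p₁ = P(outcome | exposed) = 2517/4557 = 0.55234
p₀ = P(outcome | unexposed) = 1042/3705 = 0.28124
Under exogeneity and monotonicity, PS = (p₁ − p₀) / (1 − p₀).
PS = (0.55234 − 0.28124) / (1 − 0.28124) = 0.2711 / 0.71876 ≈ 0.3772

PS ≈ 0.377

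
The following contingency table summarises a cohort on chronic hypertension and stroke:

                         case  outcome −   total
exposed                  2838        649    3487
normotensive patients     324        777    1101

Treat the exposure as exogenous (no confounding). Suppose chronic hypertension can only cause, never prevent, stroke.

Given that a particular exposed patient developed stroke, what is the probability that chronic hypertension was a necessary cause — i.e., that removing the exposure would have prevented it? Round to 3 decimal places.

PN ≈ 0.638

p₁ = P(outcome | exposed) = 2838/3487 = 0.81388
p₀ = P(outcome | unexposed) = 324/1101 = 0.29428
Under exogeneity and monotonicity, PN = (p₁ − p₀) / p₁.
PN = (0.81388 − 0.29428) / 0.81388 = 0.5196 / 0.81388 ≈ 0.6384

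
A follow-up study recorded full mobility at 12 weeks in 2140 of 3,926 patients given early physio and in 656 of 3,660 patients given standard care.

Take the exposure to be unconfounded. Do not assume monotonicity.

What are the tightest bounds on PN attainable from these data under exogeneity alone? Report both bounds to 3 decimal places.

p₁ = P(outcome | exposed) = 2140/3926 = 0.54508
p₀ = P(outcome | unexposed) = 656/3660 = 0.17923
Under exogeneity alone the bounds on PN are max{0,(p₁−p₀)/p₁} ≤ PN ≤ min{1,(1−p₀)/p₁}.
  lower = (p₁ − p₀)/p₁ = 0.36585 / 0.54508 ≈ 0.6712
  upper = min{1, (1 − p₀)/p₁} = 0.82077 / 0.54508 ≈ 1.5058 → capped at 1

0.671 ≤ PN ≤ 1.000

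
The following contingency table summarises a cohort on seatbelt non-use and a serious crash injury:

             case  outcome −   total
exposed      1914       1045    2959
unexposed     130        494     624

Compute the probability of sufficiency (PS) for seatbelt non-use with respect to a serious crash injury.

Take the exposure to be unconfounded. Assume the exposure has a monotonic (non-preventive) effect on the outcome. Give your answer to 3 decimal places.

p₁ = P(outcome | exposed) = 1914/2959 = 0.64684
p₀ = P(outcome | unexposed) = 130/624 = 0.20833
Under exogeneity and monotonicity, PS = (p₁ − p₀)/(1 − p₀).
PS = (0.64684 − 0.20833) / 0.79167 ≈ 0.5539

PS ≈ 0.554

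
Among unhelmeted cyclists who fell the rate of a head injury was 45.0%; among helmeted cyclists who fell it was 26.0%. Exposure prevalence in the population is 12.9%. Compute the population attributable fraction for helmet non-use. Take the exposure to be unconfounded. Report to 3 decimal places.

p₁ = 0.45, p₀ = 0.26.
Overall risk P(Y=1) = π·p₁ + (1−π)·p₀ = 0.129×0.45 + 0.871×0.26 = 0.28451.
Under exogeneity, PAF = [P(Y=1) − p₀] / P(Y=1).
PAF = (0.28451 − 0.26) / 0.28451 ≈ 0.0861

PAF ≈ 0.086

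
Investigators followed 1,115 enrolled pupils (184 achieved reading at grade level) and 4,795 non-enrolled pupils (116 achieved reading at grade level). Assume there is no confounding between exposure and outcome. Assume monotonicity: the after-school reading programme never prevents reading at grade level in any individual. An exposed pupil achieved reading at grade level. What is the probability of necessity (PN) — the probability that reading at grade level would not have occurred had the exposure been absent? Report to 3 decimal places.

p₁ = P(outcome | exposed) = 184/1115 = 0.16502
p₀ = P(outcome | unexposed) = 116/4795 = 0.024192
Under exogeneity and monotonicity, PN = (p₁ − p₀) / p₁.
PN = (0.16502 − 0.024192) / 0.16502 = 0.14083 / 0.16502 ≈ 0.8534

PN ≈ 0.853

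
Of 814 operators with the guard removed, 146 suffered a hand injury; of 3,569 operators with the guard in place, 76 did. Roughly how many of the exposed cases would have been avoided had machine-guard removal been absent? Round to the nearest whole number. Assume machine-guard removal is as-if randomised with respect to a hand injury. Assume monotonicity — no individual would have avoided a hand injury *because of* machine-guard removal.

about 129 cases

p₁ = P(outcome | exposed) = 146/814 = 0.17936
p₀ = P(outcome | unexposed) = 76/3569 = 0.021294
PN = (p₁ − p₀)/p₁ = (0.17936 − 0.021294) / 0.17936 ≈ 0.88128.
Attributable cases ≈ PN × (exposed cases) = 0.88128 × 146 ≈ 128.67.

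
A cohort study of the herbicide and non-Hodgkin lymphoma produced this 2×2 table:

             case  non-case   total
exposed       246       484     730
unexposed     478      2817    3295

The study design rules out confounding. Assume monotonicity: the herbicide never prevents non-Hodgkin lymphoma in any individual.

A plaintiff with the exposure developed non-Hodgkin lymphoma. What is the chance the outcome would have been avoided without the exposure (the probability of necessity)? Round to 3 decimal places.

p₁ = P(outcome | exposed) = 246/730 = 0.33699
p₀ = P(outcome | unexposed) = 478/3295 = 0.14507
Under exogeneity and monotonicity, PN = (p₁ − p₀)/p₁.
PN = (0.33699 − 0.14507) / 0.33699 ≈ 0.5695

PN ≈ 0.570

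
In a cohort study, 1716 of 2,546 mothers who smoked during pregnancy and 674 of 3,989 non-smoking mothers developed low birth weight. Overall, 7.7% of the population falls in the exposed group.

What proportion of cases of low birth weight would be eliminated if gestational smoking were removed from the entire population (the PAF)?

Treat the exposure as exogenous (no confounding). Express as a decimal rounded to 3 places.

PAF ≈ 0.187

p₁ = P(outcome | exposed) = 1716/2546 = 0.674
p₀ = P(outcome | unexposed) = 674/3989 = 0.16896
Overall risk P(Y=1) = π·p₁ + (1−π)·p₀ = 0.077×0.674 + 0.923×0.16896 = 0.20785.
Under exogeneity, PAF = [P(Y=1) − p₀] / P(Y=1).
PAF = (0.20785 − 0.16896) / 0.20785 ≈ 0.1871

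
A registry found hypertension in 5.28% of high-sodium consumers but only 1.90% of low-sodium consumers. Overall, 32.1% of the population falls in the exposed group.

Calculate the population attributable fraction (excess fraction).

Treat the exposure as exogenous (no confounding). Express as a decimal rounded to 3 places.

p₁ = 0.0528, p₀ = 0.019.
Overall risk P(Y=1) = π·p₁ + (1−π)·p₀ = 0.321×0.0528 + 0.679×0.019 = 0.02985.
Under exogeneity, PAF = [P(Y=1) − p₀] / P(Y=1).
PAF = (0.02985 − 0.019) / 0.02985 ≈ 0.3635

PAF ≈ 0.363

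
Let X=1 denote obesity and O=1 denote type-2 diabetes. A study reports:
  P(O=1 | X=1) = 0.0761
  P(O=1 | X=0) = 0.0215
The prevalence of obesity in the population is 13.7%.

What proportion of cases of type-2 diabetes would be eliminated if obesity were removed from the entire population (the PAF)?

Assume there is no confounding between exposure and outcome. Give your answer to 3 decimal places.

Let p₁ = 0.0761, p₀ = 0.0215.
Overall risk P(Y=1) = π·p₁ + (1−π)·p₀ = 0.137×0.0761 + 0.863×0.0215 = 0.02898.
Under exogeneity, PAF = [P(Y=1) − p₀] / P(Y=1).
PAF = (0.02898 − 0.0215) / 0.02898 ≈ 0.2581

PAF ≈ 0.258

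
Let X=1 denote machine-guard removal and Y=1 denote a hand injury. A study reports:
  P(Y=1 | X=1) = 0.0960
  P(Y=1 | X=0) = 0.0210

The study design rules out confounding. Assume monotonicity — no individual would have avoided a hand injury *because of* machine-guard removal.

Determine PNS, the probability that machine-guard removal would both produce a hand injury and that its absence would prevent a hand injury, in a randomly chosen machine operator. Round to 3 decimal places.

Let p₁ = 0.096, p₀ = 0.021.
Under exogeneity and monotonicity, PNS = p₁ − p₀.
PNS = 0.096 − 0.021 = 0.075

PNS ≈ 0.075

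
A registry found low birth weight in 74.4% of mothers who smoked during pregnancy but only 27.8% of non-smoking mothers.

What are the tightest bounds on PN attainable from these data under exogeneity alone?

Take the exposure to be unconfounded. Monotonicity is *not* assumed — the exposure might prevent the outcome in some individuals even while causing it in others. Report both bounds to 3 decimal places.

p₁ = 0.744, p₀ = 0.278.
Under exogeneity alone the bounds on PN are max{0,(p₁−p₀)/p₁} ≤ PN ≤ min{1,(1−p₀)/p₁}.
  lower = (p₁ − p₀)/p₁ = 0.466 / 0.744 ≈ 0.6263
  upper = min{1, (1 − p₀)/p₁} = 0.722 / 0.744 ≈ 0.9704

0.626 ≤ PN ≤ 0.970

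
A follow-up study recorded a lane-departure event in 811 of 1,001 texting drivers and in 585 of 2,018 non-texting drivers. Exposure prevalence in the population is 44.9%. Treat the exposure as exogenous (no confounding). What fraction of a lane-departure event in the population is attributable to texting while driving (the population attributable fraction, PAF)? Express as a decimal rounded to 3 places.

PAF ≈ 0.446

p₁ = P(outcome | exposed) = 811/1001 = 0.81019
p₀ = P(outcome | unexposed) = 585/2018 = 0.28989
Overall risk P(Y=1) = π·p₁ + (1−π)·p₀ = 0.449×0.81019 + 0.551×0.28989 = 0.52351.
Under exogeneity, PAF = [P(Y=1) − p₀] / P(Y=1).
PAF = (0.52351 − 0.28989) / 0.52351 ≈ 0.4462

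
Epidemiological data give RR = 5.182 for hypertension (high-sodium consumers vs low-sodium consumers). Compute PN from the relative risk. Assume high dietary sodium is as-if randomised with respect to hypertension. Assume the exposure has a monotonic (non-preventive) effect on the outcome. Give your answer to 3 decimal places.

PN ≈ 0.807

Under exogeneity and monotonicity, PN = (RR − 1) / RR = 1 − 1/RR.
PN = (5.182 − 1) / 5.182 = 4.182 / 5.182 ≈ 0.8070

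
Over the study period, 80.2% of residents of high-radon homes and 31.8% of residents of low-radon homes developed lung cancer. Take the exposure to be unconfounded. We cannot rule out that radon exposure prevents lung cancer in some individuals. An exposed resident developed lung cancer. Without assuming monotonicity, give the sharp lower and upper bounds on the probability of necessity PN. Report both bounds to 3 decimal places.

p₁ = 0.802, p₀ = 0.318.
Under exogeneity alone the bounds on PN are max{0,(p₁−p₀)/p₁} ≤ PN ≤ min{1,(1−p₀)/p₁}.
  lower = (p₁ − p₀)/p₁ = 0.484 / 0.802 ≈ 0.6035
  upper = min{1, (1 − p₀)/p₁} = 0.682 / 0.802 ≈ 0.8504

0.603 ≤ PN ≤ 0.850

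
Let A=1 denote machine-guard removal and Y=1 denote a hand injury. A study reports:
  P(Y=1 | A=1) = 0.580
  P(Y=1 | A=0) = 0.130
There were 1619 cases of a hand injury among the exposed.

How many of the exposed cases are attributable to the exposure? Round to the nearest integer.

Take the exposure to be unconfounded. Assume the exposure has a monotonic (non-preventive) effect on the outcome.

Let p₁ = 0.58, p₀ = 0.13.
PN = (p₁ − p₀)/p₁ = (0.58 − 0.13) / 0.58 ≈ 0.77586.
Attributable cases ≈ PN × (exposed cases) = 0.77586 × 1619 ≈ 1256.12.

about 1256 cases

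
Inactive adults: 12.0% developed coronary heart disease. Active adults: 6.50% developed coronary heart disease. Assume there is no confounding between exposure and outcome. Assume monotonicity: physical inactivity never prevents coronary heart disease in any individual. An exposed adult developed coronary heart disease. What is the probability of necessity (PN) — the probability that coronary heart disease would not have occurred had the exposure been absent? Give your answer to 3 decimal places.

PN ≈ 0.458

p₁ = 0.12, p₀ = 0.065.
Under exogeneity and monotonicity, PN = (p₁ − p₀) / p₁.
PN = (0.12 − 0.065) / 0.12 = 0.055 / 0.12 ≈ 0.4583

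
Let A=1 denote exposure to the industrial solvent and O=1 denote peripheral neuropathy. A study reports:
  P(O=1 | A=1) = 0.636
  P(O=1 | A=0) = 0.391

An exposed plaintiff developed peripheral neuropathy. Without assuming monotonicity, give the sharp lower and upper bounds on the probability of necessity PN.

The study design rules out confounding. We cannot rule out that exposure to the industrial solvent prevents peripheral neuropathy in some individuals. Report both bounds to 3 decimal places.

0.385 ≤ PN ≤ 0.958

Let p₁ = 0.636, p₀ = 0.391.
Under exogeneity alone the bounds on PN are max{0,(p₁−p₀)/p₁} ≤ PN ≤ min{1,(1−p₀)/p₁}.
  lower = (p₁ − p₀)/p₁ = 0.245 / 0.636 ≈ 0.3852
  upper = min{1, (1 − p₀)/p₁} = 0.609 / 0.636 ≈ 0.9575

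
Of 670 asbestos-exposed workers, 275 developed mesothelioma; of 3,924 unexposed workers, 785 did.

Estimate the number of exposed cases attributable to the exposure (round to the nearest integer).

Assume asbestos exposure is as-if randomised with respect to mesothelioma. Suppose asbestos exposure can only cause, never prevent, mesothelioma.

p₁ = P(outcome | exposed) = 275/670 = 0.41045
p₀ = P(outcome | unexposed) = 785/3924 = 0.20005
PN = (p₁ − p₀)/p₁ = (0.41045 − 0.20005) / 0.41045 ≈ 0.51260.
Attributable cases ≈ PN × (exposed cases) = 0.51260 × 275 ≈ 140.97.

about 141 cases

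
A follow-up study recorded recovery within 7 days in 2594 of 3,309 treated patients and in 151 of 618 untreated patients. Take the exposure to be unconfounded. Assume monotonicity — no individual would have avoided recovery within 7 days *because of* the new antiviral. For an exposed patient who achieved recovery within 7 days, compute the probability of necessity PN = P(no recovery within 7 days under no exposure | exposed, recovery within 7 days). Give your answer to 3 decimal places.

PN ≈ 0.688

p₁ = P(outcome | exposed) = 2594/3309 = 0.78392
p₀ = P(outcome | unexposed) = 151/618 = 0.24434
Under exogeneity and monotonicity, PN = (p₁ − p₀) / p₁.
PN = (0.78392 − 0.24434) / 0.78392 = 0.53959 / 0.78392 ≈ 0.6883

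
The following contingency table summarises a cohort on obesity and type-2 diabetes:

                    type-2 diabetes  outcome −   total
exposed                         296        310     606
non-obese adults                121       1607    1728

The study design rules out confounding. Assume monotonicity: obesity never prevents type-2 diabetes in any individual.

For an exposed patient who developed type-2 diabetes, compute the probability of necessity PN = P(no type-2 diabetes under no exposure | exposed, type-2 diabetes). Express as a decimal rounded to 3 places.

p₁ = P(outcome | exposed) = 296/606 = 0.48845
p₀ = P(outcome | unexposed) = 121/1728 = 0.070023
Under exogeneity and monotonicity, PN = (p₁ − p₀) / p₁.
PN = (0.48845 − 0.070023) / 0.48845 = 0.41843 / 0.48845 ≈ 0.8566

PN ≈ 0.857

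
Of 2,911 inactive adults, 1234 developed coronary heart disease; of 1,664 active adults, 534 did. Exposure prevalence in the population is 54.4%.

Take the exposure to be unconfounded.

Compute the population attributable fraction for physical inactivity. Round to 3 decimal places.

p₁ = P(outcome | exposed) = 1234/2911 = 0.42391
p₀ = P(outcome | unexposed) = 534/1664 = 0.32091
Overall risk P(Y=1) = π·p₁ + (1−π)·p₀ = 0.544×0.42391 + 0.456×0.32091 = 0.37694.
Under exogeneity, PAF = [P(Y=1) − p₀] / P(Y=1).
PAF = (0.37694 − 0.32091) / 0.37694 ≈ 0.1486

PAF ≈ 0.149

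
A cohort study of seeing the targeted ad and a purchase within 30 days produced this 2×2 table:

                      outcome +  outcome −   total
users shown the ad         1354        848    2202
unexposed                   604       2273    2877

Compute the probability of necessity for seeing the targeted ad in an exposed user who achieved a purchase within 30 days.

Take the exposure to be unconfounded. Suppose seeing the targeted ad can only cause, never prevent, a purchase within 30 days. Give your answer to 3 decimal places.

p₁ = P(outcome | exposed) = 1354/2202 = 0.6149
p₀ = P(outcome | unexposed) = 604/2877 = 0.20994
Under exogeneity and monotonicity, PN = (p₁ − p₀)/p₁.
PN = (0.6149 − 0.20994) / 0.6149 ≈ 0.6586

PN ≈ 0.659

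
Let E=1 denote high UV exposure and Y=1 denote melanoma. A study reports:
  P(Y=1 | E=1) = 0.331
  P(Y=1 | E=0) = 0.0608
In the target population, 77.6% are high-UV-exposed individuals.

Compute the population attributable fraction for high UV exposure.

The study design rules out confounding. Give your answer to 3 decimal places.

PAF ≈ 0.775

Let p₁ = 0.331, p₀ = 0.0608.
Overall risk P(Y=1) = π·p₁ + (1−π)·p₀ = 0.776×0.331 + 0.224×0.0608 = 0.27048.
Under exogeneity, PAF = [P(Y=1) − p₀] / P(Y=1).
PAF = (0.27048 − 0.0608) / 0.27048 ≈ 0.7752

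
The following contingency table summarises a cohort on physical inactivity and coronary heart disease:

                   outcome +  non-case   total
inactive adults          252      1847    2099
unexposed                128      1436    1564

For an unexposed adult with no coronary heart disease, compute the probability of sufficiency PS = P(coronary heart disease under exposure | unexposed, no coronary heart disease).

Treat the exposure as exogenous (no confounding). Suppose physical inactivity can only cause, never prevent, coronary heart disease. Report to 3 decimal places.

p₁ = P(outcome | exposed) = 252/2099 = 0.12006
p₀ = P(outcome | unexposed) = 128/1564 = 0.081841
Under exogeneity and monotonicity, PS = (p₁ − p₀) / (1 − p₀).
PS = (0.12006 − 0.081841) / (1 − 0.081841) = 0.038216 / 0.91816 ≈ 0.0416

PS ≈ 0.042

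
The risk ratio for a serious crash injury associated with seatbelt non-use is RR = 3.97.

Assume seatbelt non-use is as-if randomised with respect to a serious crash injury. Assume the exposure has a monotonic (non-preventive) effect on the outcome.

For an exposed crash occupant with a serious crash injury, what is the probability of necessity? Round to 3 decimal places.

Under exogeneity and monotonicity, PN = (RR − 1) / RR = 1 − 1/RR.
PN = (3.97 − 1) / 3.97 = 2.97 / 3.97 ≈ 0.7481

PN ≈ 0.748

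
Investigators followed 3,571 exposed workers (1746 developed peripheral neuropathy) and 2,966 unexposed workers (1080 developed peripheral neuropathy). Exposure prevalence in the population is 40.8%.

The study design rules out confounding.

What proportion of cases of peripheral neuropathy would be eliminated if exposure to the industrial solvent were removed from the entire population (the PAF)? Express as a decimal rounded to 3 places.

PAF ≈ 0.123

p₁ = P(outcome | exposed) = 1746/3571 = 0.48894
p₀ = P(outcome | unexposed) = 1080/2966 = 0.36413
Overall risk P(Y=1) = π·p₁ + (1−π)·p₀ = 0.408×0.48894 + 0.592×0.36413 = 0.41505.
Under exogeneity, PAF = [P(Y=1) − p₀] / P(Y=1).
PAF = (0.41505 − 0.36413) / 0.41505 ≈ 0.1227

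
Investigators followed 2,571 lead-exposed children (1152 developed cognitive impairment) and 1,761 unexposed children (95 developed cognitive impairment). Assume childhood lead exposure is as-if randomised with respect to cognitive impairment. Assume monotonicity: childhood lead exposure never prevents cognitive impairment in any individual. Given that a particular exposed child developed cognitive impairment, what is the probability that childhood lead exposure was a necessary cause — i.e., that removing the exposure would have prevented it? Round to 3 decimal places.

p₁ = P(outcome | exposed) = 1152/2571 = 0.44807
p₀ = P(outcome | unexposed) = 95/1761 = 0.053947
Under exogeneity and monotonicity, PN = (p₁ − p₀) / p₁.
PN = (0.44807 − 0.053947) / 0.44807 = 0.39413 / 0.44807 ≈ 0.8796

PN ≈ 0.880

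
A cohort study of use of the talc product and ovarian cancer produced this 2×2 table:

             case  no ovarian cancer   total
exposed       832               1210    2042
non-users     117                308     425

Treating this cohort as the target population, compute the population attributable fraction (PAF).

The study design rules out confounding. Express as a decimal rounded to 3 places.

p₁ = P(outcome | exposed) = 832/2042 = 0.40744
p₀ = P(outcome | unexposed) = 117/425 = 0.27529
Exposure prevalence π = 2042/2467 = 0.82773; overall risk P(Y=1) = 0.38468.
Under exogeneity, PAF = [P(Y=1) − p₀]/P(Y=1).
PAF = (0.38468 − 0.27529) / 0.38468 ≈ 0.2844

PAF ≈ 0.284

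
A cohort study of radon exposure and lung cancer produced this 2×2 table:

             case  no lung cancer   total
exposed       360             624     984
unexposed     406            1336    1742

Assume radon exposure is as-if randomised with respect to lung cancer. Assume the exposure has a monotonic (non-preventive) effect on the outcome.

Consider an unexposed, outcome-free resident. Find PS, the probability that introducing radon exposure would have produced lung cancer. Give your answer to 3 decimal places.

p₁ = P(outcome | exposed) = 360/984 = 0.36585
p₀ = P(outcome | unexposed) = 406/1742 = 0.23307
Under exogeneity and monotonicity, PS = (p₁ − p₀)/(1 − p₀).
PS = (0.36585 − 0.23307) / 0.76693 ≈ 0.1731

PS ≈ 0.173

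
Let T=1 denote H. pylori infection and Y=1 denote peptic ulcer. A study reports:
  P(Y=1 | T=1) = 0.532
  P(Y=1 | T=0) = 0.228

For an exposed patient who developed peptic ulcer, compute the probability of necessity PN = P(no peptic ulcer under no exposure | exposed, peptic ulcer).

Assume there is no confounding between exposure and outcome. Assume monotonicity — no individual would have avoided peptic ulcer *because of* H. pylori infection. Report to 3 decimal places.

PN ≈ 0.571

Let p₁ = 0.532, p₀ = 0.228.
Under exogeneity and monotonicity, PN = (p₁ − p₀) / p₁.
PN = (0.532 − 0.228) / 0.532 = 0.304 / 0.532 ≈ 0.5714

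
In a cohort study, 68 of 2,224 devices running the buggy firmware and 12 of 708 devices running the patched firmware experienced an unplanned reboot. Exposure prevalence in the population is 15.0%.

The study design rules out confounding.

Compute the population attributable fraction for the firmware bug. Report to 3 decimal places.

p₁ = P(outcome | exposed) = 68/2224 = 0.030576
p₀ = P(outcome | unexposed) = 12/708 = 0.016949
Overall risk P(Y=1) = π·p₁ + (1−π)·p₀ = 0.15×0.030576 + 0.85×0.016949 = 0.018993.
Under exogeneity, PAF = [P(Y=1) − p₀] / P(Y=1).
PAF = (0.018993 − 0.016949) / 0.018993 ≈ 0.1076

PAF ≈ 0.108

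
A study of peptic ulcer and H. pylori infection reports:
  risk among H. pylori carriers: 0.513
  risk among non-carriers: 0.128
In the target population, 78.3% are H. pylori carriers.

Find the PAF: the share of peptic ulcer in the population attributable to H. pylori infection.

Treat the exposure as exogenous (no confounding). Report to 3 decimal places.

PAF ≈ 0.702

Let p₁ = 0.513, p₀ = 0.128.
Overall risk P(Y=1) = π·p₁ + (1−π)·p₀ = 0.783×0.513 + 0.217×0.128 = 0.42945.
Under exogeneity, PAF = [P(Y=1) − p₀] / P(Y=1).
PAF = (0.42945 − 0.128) / 0.42945 ≈ 0.7019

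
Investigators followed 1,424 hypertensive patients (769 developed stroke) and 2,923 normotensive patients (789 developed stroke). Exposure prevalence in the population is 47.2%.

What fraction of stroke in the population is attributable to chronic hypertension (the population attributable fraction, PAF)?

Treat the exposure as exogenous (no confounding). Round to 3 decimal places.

PAF ≈ 0.321

p₁ = P(outcome | exposed) = 769/1424 = 0.54003
p₀ = P(outcome | unexposed) = 789/2923 = 0.26993
Overall risk P(Y=1) = π·p₁ + (1−π)·p₀ = 0.472×0.54003 + 0.528×0.26993 = 0.39742.
Under exogeneity, PAF = [P(Y=1) − p₀] / P(Y=1).
PAF = (0.39742 − 0.26993) / 0.39742 ≈ 0.3208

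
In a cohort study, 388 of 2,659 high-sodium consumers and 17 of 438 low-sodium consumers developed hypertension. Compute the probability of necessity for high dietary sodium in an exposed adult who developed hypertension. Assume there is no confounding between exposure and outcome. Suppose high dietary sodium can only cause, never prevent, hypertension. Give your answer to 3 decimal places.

PN ≈ 0.734

p₁ = P(outcome | exposed) = 388/2659 = 0.14592
p₀ = P(outcome | unexposed) = 17/438 = 0.038813
Under exogeneity and monotonicity, PN = (p₁ − p₀) / p₁.
PN = (0.14592 − 0.038813) / 0.14592 = 0.10711 / 0.14592 ≈ 0.7340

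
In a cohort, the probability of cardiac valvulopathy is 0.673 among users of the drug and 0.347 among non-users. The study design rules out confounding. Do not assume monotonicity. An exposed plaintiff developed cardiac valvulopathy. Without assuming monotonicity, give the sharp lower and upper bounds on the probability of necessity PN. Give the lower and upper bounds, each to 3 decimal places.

Let p₁ = 0.673, p₀ = 0.347.
Under exogeneity alone the bounds on PN are max{0,(p₁−p₀)/p₁} ≤ PN ≤ min{1,(1−p₀)/p₁}.
  lower = (p₁ − p₀)/p₁ = 0.326 / 0.673 ≈ 0.4844
  upper = min{1, (1 − p₀)/p₁} = 0.653 / 0.673 ≈ 0.9703

0.484 ≤ PN ≤ 0.970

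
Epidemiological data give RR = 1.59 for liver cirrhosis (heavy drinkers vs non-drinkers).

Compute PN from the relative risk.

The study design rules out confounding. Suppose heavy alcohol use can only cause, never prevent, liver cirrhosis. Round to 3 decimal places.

PN ≈ 0.371

Under exogeneity and monotonicity, PN = (RR − 1) / RR = 1 − 1/RR.
PN = (1.59 − 1) / 1.59 = 0.59 / 1.59 ≈ 0.3711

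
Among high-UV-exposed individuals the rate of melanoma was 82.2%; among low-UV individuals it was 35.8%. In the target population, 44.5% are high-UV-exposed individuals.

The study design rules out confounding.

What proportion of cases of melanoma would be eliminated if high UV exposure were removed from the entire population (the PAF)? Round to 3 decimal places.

PAF ≈ 0.366

p₁ = 0.822, p₀ = 0.358.
Overall risk P(Y=1) = π·p₁ + (1−π)·p₀ = 0.445×0.822 + 0.555×0.358 = 0.56448.
Under exogeneity, PAF = [P(Y=1) − p₀] / P(Y=1).
PAF = (0.56448 − 0.358) / 0.56448 ≈ 0.3658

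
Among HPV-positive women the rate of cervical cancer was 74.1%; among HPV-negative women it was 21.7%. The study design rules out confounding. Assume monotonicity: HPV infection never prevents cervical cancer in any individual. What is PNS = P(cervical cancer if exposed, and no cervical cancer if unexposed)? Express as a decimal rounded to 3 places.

p₁ = 0.741, p₀ = 0.217.
Under exogeneity and monotonicity, PNS = p₁ − p₀.
PNS = 0.741 − 0.217 = 0.524

PNS ≈ 0.524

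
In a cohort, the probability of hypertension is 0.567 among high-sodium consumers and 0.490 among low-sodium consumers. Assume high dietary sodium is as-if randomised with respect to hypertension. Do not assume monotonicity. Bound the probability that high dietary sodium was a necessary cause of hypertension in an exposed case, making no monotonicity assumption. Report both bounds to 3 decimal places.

0.136 ≤ PN ≤ 0.899

Let p₁ = 0.567, p₀ = 0.49.
Under exogeneity alone the bounds on PN are max{0,(p₁−p₀)/p₁} ≤ PN ≤ min{1,(1−p₀)/p₁}.
  lower = (p₁ − p₀)/p₁ = 0.077 / 0.567 ≈ 0.1358
  upper = min{1, (1 − p₀)/p₁} = 0.51 / 0.567 ≈ 0.8995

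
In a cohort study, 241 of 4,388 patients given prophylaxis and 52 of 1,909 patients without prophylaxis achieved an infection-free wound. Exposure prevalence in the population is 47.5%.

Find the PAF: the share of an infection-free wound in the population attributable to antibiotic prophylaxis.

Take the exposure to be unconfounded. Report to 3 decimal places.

p₁ = P(outcome | exposed) = 241/4388 = 0.054923
p₀ = P(outcome | unexposed) = 52/1909 = 0.027239
Overall risk P(Y=1) = π·p₁ + (1−π)·p₀ = 0.475×0.054923 + 0.525×0.027239 = 0.040389.
Under exogeneity, PAF = [P(Y=1) − p₀] / P(Y=1).
PAF = (0.040389 − 0.027239) / 0.040389 ≈ 0.3256

PAF ≈ 0.326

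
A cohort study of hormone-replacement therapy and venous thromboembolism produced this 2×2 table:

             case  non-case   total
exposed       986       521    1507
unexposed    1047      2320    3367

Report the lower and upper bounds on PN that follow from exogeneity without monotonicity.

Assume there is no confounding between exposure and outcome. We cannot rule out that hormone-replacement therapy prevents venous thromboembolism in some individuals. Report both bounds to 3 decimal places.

0.525 ≤ PN ≤ 1.000

p₁ = P(outcome | exposed) = 986/1507 = 0.65428
p₀ = P(outcome | unexposed) = 1047/3367 = 0.31096
Under exogeneity alone the bounds on PN are max{0,(p₁−p₀)/p₁} ≤ PN ≤ min{1,(1−p₀)/p₁}.
  lower = (p₁ − p₀)/p₁ = 0.34332 / 0.65428 ≈ 0.5247
  upper = min{1, (1 − p₀)/p₁} = 0.68904 / 0.65428 ≈ 1.0531 → capped at 1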